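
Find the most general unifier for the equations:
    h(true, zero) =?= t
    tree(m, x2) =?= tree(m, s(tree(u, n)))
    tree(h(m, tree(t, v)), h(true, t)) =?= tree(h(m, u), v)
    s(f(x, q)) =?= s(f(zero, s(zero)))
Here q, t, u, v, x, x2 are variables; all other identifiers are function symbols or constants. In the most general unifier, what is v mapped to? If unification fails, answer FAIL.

h(true, h(true, zero))

Bind t := h(true, zero); substituting into the one remaining equation that mentions t gives: tree(h(m, tree(h(true, zero), v)), h(true, h(true, zero))) =?= tree(h(m, u), v).
Decompose tree/2: m =?= m,  x2 =?= s(tree(u, n)).
Delete trivial equation m =?= m.
Bind x2 := s(tree(u, n)); no other remaining equation mentions x2.
Decompose tree/2: h(m, tree(h(true, zero), v)) =?= h(m, u),  h(true, h(true, zero)) =?= v.
Decompose h/2: m =?= m,  tree(h(true, zero), v) =?= u.
Delete trivial equation m =?= m.
Bind u := tree(h(true, zero), v); no other remaining equation mentions u. Substituting into the earlier binding gives x2 := s(tree(tree(h(true, zero), v), n)).
Bind v := h(true, h(true, zero)); no other remaining equation mentions v. Substituting into the earlier bindings gives x2 := s(tree(tree(h(true, zero), h(true, h(true, zero))), n)), u := tree(h(true, zero), h(true, h(true, zero))).
Decompose s/1: f(x, q) =?= f(zero, s(zero)).
Decompose f/2: x =?= zero,  q =?= s(zero).
Bind x := zero; no other remaining equation mentions x.
Bind q := s(zero).
MGU = { t -> h(true, zero), x2 -> s(tree(tree(h(true, zero), h(true, h(true, zero))), n)), u -> tree(h(true, zero), h(true, h(true, zero))), v -> h(true, h(true, zero)), x -> zero, q -> s(zero) }, so v -> h(true, h(true, zero)).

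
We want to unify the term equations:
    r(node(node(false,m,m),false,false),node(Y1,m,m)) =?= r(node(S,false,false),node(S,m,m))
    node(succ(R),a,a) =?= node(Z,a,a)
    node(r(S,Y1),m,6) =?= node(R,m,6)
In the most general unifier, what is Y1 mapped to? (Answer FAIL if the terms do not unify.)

Decompose r/2: node(node(false,m,m),false,false) =?= node(S,false,false),  node(Y1,m,m) =?= node(S,m,m).
Decompose node/3: node(false,m,m) =?= S,  false =?= false,  false =?= false.
Bind S := node(false,m,m); substituting into the 2 remaining equations that mention S gives: node(Y1,m,m) =?= node(node(false,m,m),m,m),  node(r(node(false,m,m),Y1),m,6) =?= node(R,m,6).
Delete trivial equation false =?= false.
Delete trivial equation false =?= false.
Decompose node/3: Y1 =?= node(false,m,m),  m =?= m,  m =?= m.
Bind Y1 := node(false,m,m); substituting into the one remaining equation that mentions Y1 gives: node(r(node(false,m,m),node(false,m,m)),m,6) =?= node(R,m,6).
Delete trivial equation m =?= m.
Delete trivial equation m =?= m.
Decompose node/3: succ(R) =?= Z,  a =?= a,  a =?= a.
Bind Z := succ(R); no other remaining equation mentions Z.
Delete trivial equation a =?= a.
Delete trivial equation a =?= a.
Decompose node/3: r(node(false,m,m),node(false,m,m)) =?= R,  m =?= m,  6 =?= 6.
Bind R := r(node(false,m,m),node(false,m,m)); no other remaining equation mentions R. Substituting into the earlier binding gives Z := succ(r(node(false,m,m),node(false,m,m))).
Delete trivial equation m =?= m.
Delete trivial equation 6 =?= 6.
MGU = { S ↦ node(false,m,m), Y1 ↦ node(false,m,m), Z ↦ succ(r(node(false,m,m),node(false,m,m))), R ↦ r(node(false,m,m),node(false,m,m)) }, so Y1 ↦ node(false,m,m).

node(false,m,m)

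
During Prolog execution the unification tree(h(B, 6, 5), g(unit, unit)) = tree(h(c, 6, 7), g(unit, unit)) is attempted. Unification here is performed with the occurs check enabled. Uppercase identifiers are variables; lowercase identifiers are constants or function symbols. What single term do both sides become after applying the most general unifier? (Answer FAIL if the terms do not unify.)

FAIL

Decompose tree/2: h(B, 6, 5) = h(c, 6, 7),  g(unit, unit) = g(unit, unit).
Decompose h/3: B = c,  6 = 6,  5 = 7.
Bind B := c; no other remaining equation mentions B.
Delete trivial equation 6 = 6.
Clash: constants 5 and 7 differ; no unifier exists.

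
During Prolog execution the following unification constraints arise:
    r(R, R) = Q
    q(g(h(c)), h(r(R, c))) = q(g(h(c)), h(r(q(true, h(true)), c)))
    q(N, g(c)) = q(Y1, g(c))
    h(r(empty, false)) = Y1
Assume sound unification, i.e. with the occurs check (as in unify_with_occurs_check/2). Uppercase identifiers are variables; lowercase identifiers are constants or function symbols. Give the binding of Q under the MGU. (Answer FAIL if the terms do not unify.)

Bind Q := r(R, R); no other remaining equation mentions Q.
Decompose q/2: g(h(c)) = g(h(c)),  h(r(R, c)) = h(r(q(true, h(true)), c)).
Delete trivial equation g(h(c)) = g(h(c)).
Decompose h/1: r(R, c) = r(q(true, h(true)), c).
Decompose r/2: R = q(true, h(true)),  c = c.
Bind R := q(true, h(true)); no other remaining equation mentions R. Substituting into the earlier binding gives Q := r(q(true, h(true)), q(true, h(true))).
Delete trivial equation c = c.
Decompose q/2: N = Y1,  g(c) = g(c).
Bind N := Y1; no other remaining equation mentions N.
Delete trivial equation g(c) = g(c).
Bind Y1 := h(r(empty, false)). Substituting into the earlier binding gives N := h(r(empty, false)).
MGU = { Q = r(q(true, h(true)), q(true, h(true))), R = q(true, h(true)), N = h(r(empty, false)), Y1 = h(r(empty, false)) }, so Q = r(q(true, h(true)), q(true, h(true))).

r(q(true, h(true)), q(true, h(true)))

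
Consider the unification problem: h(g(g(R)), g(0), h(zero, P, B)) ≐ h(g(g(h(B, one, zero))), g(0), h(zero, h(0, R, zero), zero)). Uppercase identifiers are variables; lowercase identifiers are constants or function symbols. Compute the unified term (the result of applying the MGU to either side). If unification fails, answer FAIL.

Decompose h/3: g(g(R)) ≐ g(g(h(B, one, zero))),  g(0) ≐ g(0),  h(zero, P, B) ≐ h(zero, h(0, R, zero), zero).
Decompose g/1: g(R) ≐ g(h(B, one, zero)).
Decompose g/1: R ≐ h(B, one, zero).
Bind R := h(B, one, zero); substituting into the one remaining equation that mentions R gives: h(zero, P, B) ≐ h(zero, h(0, h(B, one, zero), zero), zero).
Delete trivial equation g(0) ≐ g(0).
Decompose h/3: zero ≐ zero,  P ≐ h(0, h(B, one, zero), zero),  B ≐ zero.
Delete trivial equation zero ≐ zero.
Bind P := h(0, h(B, one, zero), zero); no other remaining equation mentions P.
Bind B := zero. Substituting into the earlier bindings gives R := h(zero, one, zero), P := h(0, h(zero, one, zero), zero).
Applying the MGU to either side gives h(g(g(h(zero, one, zero))), g(0), h(zero, h(0, h(zero, one, zero), zero), zero)).

h(g(g(h(zero, one, zero))), g(0), h(zero, h(0, h(zero, one, zero), zero), zero))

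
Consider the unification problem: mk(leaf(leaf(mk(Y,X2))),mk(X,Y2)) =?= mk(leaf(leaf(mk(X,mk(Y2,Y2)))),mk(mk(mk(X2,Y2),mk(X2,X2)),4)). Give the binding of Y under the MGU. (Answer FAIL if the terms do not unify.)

mk(mk(mk(4,4),4),mk(mk(4,4),mk(4,4)))

Decompose mk/2: leaf(leaf(mk(Y,X2))) =?= leaf(leaf(mk(X,mk(Y2,Y2)))),  mk(X,Y2) =?= mk(mk(mk(X2,Y2),mk(X2,X2)),4).
Decompose leaf/1: leaf(mk(Y,X2)) =?= leaf(mk(X,mk(Y2,Y2))).
Decompose leaf/1: mk(Y,X2) =?= mk(X,mk(Y2,Y2)).
Decompose mk/2: Y =?= X,  X2 =?= mk(Y2,Y2).
Bind Y := X; no other remaining equation mentions Y.
Bind X2 := mk(Y2,Y2); substituting into the remaining equation gives: mk(X,Y2) =?= mk(mk(mk(mk(Y2,Y2),Y2),mk(mk(Y2,Y2),mk(Y2,Y2))),4).
Decompose mk/2: X =?= mk(mk(mk(Y2,Y2),Y2),mk(mk(Y2,Y2),mk(Y2,Y2))),  Y2 =?= 4.
Bind X := mk(mk(mk(Y2,Y2),Y2),mk(mk(Y2,Y2),mk(Y2,Y2))); no other remaining equation mentions X. Substituting into the earlier binding gives Y := mk(mk(mk(Y2,Y2),Y2),mk(mk(Y2,Y2),mk(Y2,Y2))).
Bind Y2 := 4. Substituting into the earlier bindings gives Y := mk(mk(mk(4,4),4),mk(mk(4,4),mk(4,4))), X2 := mk(4,4), X := mk(mk(mk(4,4),4),mk(mk(4,4),mk(4,4))).
MGU = { Y -> mk(mk(mk(4,4),4),mk(mk(4,4),mk(4,4))), X2 -> mk(4,4), X -> mk(mk(mk(4,4),4),mk(mk(4,4),mk(4,4))), Y2 -> 4 }, so Y -> mk(mk(mk(4,4),4),mk(mk(4,4),mk(4,4))).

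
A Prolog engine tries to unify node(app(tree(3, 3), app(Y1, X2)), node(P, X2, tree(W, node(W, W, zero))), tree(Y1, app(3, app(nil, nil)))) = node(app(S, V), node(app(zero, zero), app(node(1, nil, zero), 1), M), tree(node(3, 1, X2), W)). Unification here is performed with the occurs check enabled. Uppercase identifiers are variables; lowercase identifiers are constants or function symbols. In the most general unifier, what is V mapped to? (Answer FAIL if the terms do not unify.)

Decompose node/3: app(tree(3, 3), app(Y1, X2)) = app(S, V),  node(P, X2, tree(W, node(W, W, zero))) = node(app(zero, zero), app(node(1, nil, zero), 1), M),  tree(Y1, app(3, app(nil, nil))) = tree(node(3, 1, X2), W).
Decompose app/2: tree(3, 3) = S,  app(Y1, X2) = V.
Bind S := tree(3, 3); no other remaining equation mentions S.
Bind V := app(Y1, X2); no other remaining equation mentions V.
Decompose node/3: P = app(zero, zero),  X2 = app(node(1, nil, zero), 1),  tree(W, node(W, W, zero)) = M.
Bind P := app(zero, zero); no other remaining equation mentions P.
Bind X2 := app(node(1, nil, zero), 1); substituting into the one remaining equation that mentions X2 gives: tree(Y1, app(3, app(nil, nil))) = tree(node(3, 1, app(node(1, nil, zero), 1)), W). Substituting into the earlier binding gives V := app(Y1, app(node(1, nil, zero), 1)).
Bind M := tree(W, node(W, W, zero)); no other remaining equation mentions M.
Decompose tree/2: Y1 = node(3, 1, app(node(1, nil, zero), 1)),  app(3, app(nil, nil)) = W.
Bind Y1 := node(3, 1, app(node(1, nil, zero), 1)); no other remaining equation mentions Y1. Substituting into the earlier binding gives V := app(node(3, 1, app(node(1, nil, zero), 1)), app(node(1, nil, zero), 1)).
Bind W := app(3, app(nil, nil)). Substituting into the earlier binding gives M := tree(app(3, app(nil, nil)), node(app(3, app(nil, nil)), app(3, app(nil, nil)), zero)).
MGU = { S ↦ tree(3, 3), V ↦ app(node(3, 1, app(node(1, nil, zero), 1)), app(node(1, nil, zero), 1)), P ↦ app(zero, zero), X2 ↦ app(node(1, nil, zero), 1), M ↦ tree(app(3, app(nil, nil)), node(app(3, app(nil, nil)), app(3, app(nil, nil)), zero)), Y1 ↦ node(3, 1, app(node(1, nil, zero), 1)), W ↦ app(3, app(nil, nil)) }, so V ↦ app(node(3, 1, app(node(1, nil, zero), 1)), app(node(1, nil, zero), 1)).

app(node(3, 1, app(node(1, nil, zero), 1)), app(node(1, nil, zero), 1))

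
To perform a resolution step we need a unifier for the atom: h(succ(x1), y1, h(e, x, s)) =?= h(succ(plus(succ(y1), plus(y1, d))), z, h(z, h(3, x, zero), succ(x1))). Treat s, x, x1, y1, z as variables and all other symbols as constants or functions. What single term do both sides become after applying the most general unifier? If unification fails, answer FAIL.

Decompose h/3: succ(x1) =?= succ(plus(succ(y1), plus(y1, d))),  y1 =?= z,  h(e, x, s) =?= h(z, h(3, x, zero), succ(x1)).
Decompose succ/1: x1 =?= plus(succ(y1), plus(y1, d)).
Bind x1 := plus(succ(y1), plus(y1, d)); substituting into the one remaining equation that mentions x1 gives: h(e, x, s) =?= h(z, h(3, x, zero), succ(plus(succ(y1), plus(y1, d)))).
Bind y1 := z; substituting into the remaining equation gives: h(e, x, s) =?= h(z, h(3, x, zero), succ(plus(succ(z), plus(z, d)))). Substituting into the earlier binding gives x1 := plus(succ(z), plus(z, d)).
Decompose h/3: e =?= z,  x =?= h(3, x, zero),  s =?= succ(plus(succ(z), plus(z, d))).
Bind z := e; substituting into the one remaining equation that mentions z gives: s =?= succ(plus(succ(e), plus(e, d))). Substituting into the earlier bindings gives x1 := plus(succ(e), plus(e, d)), y1 := e.
Occurs check fails: x occurs in h(3, x, zero); the equation x =?= h(3, x, zero) has no finite solution.

FAIL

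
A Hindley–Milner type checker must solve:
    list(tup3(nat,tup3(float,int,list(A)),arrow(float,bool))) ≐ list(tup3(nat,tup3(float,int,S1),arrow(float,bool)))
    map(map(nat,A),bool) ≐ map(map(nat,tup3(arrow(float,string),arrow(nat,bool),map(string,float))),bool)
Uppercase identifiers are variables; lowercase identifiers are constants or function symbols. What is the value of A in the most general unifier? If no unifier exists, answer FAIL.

tup3(arrow(float,string),arrow(nat,bool),map(string,float))

Decompose list/1: tup3(nat,tup3(float,int,list(A)),arrow(float,bool)) ≐ tup3(nat,tup3(float,int,S1),arrow(float,bool)).
Decompose tup3/3: nat ≐ nat,  tup3(float,int,list(A)) ≐ tup3(float,int,S1),  arrow(float,bool) ≐ arrow(float,bool).
Delete trivial equation nat ≐ nat.
Decompose tup3/3: float ≐ float,  int ≐ int,  list(A) ≐ S1.
Delete trivial equation float ≐ float.
Delete trivial equation int ≐ int.
Bind S1 := list(A); no other remaining equation mentions S1.
Delete trivial equation arrow(float,bool) ≐ arrow(float,bool).
Decompose map/2: map(nat,A) ≐ map(nat,tup3(arrow(float,string),arrow(nat,bool),map(string,float))),  bool ≐ bool.
Decompose map/2: nat ≐ nat,  A ≐ tup3(arrow(float,string),arrow(nat,bool),map(string,float)).
Delete trivial equation nat ≐ nat.
Bind A := tup3(arrow(float,string),arrow(nat,bool),map(string,float)); no other remaining equation mentions A. Substituting into the earlier binding gives S1 := list(tup3(arrow(float,string),arrow(nat,bool),map(string,float))).
Delete trivial equation bool ≐ bool.
MGU = { S1 := list(tup3(arrow(float,string),arrow(nat,bool),map(string,float))), A := tup3(arrow(float,string),arrow(nat,bool),map(string,float)) }, so A := tup3(arrow(float,string),arrow(nat,bool),map(string,float)).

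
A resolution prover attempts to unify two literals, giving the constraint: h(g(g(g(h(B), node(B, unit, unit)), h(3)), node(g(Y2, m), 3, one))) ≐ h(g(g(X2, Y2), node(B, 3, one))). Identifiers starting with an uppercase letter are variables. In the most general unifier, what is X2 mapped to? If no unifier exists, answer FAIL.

Decompose h/1: g(g(g(h(B), node(B, unit, unit)), h(3)), node(g(Y2, m), 3, one)) ≐ g(g(X2, Y2), node(B, 3, one)).
Decompose g/2: g(g(h(B), node(B, unit, unit)), h(3)) ≐ g(X2, Y2),  node(g(Y2, m), 3, one) ≐ node(B, 3, one).
Decompose g/2: g(h(B), node(B, unit, unit)) ≐ X2,  h(3) ≐ Y2.
Bind X2 := g(h(B), node(B, unit, unit)); no other remaining equation mentions X2.
Bind Y2 := h(3); substituting into the remaining equation gives: node(g(h(3), m), 3, one) ≐ node(B, 3, one).
Decompose node/3: g(h(3), m) ≐ B,  3 ≐ 3,  one ≐ one.
Bind B := g(h(3), m); no other remaining equation mentions B. Substituting into the earlier binding gives X2 := g(h(g(h(3), m)), node(g(h(3), m), unit, unit)).
Delete trivial equation 3 ≐ 3.
Delete trivial equation one ≐ one.
MGU = { X2 -> g(h(g(h(3), m)), node(g(h(3), m), unit, unit)), Y2 -> h(3), B -> g(h(3), m) }, so X2 -> g(h(g(h(3), m)), node(g(h(3), m), unit, unit)).

g(h(g(h(3), m)), node(g(h(3), m), unit, unit))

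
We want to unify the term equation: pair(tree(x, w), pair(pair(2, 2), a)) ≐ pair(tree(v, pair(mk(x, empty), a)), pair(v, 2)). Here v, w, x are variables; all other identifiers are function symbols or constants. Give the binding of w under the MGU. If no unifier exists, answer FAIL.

FAIL

Decompose pair/2: tree(x, w) ≐ tree(v, pair(mk(x, empty), a)),  pair(pair(2, 2), a) ≐ pair(v, 2).
Decompose tree/2: x ≐ v,  w ≐ pair(mk(x, empty), a).
Bind x := v; substituting into the one remaining equation that mentions x gives: w ≐ pair(mk(v, empty), a).
Bind w := pair(mk(v, empty), a); no other remaining equation mentions w.
Decompose pair/2: pair(2, 2) ≐ v,  a ≐ 2.
Bind v := pair(2, 2); no other remaining equation mentions v. Substituting into the earlier bindings gives x := pair(2, 2), w := pair(mk(pair(2, 2), empty), a).
Clash: constants a and 2 differ; no unifier exists.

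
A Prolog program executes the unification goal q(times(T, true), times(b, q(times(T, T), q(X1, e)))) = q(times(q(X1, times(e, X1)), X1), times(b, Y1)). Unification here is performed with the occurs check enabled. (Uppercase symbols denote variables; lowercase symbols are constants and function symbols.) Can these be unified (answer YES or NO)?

Decompose q/2: times(T, true) = times(q(X1, times(e, X1)), X1),  times(b, q(times(T, T), q(X1, e))) = times(b, Y1).
Decompose times/2: T = q(X1, times(e, X1)),  true = X1.
Bind T := q(X1, times(e, X1)); substituting into the one remaining equation that mentions T gives: times(b, q(times(q(X1, times(e, X1)), q(X1, times(e, X1))), q(X1, e))) = times(b, Y1).
Bind X1 := true; substituting into the remaining equation gives: times(b, q(times(q(true, times(e, true)), q(true, times(e, true))), q(true, e))) = times(b, Y1). Substituting into the earlier binding gives T := q(true, times(e, true)).
Decompose times/2: b = b,  q(times(q(true, times(e, true)), q(true, times(e, true))), q(true, e)) = Y1.
Delete trivial equation b = b.
Bind Y1 := q(times(q(true, times(e, true)), q(true, times(e, true))), q(true, e)).
No equations remain and no clash or occurs-check failure arose, so a unifier exists.

YES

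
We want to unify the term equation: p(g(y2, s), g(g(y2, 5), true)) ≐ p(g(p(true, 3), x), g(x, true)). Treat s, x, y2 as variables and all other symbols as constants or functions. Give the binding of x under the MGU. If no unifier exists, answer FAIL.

Decompose p/2: g(y2, s) ≐ g(p(true, 3), x),  g(g(y2, 5), true) ≐ g(x, true).
Decompose g/2: y2 ≐ p(true, 3),  s ≐ x.
Bind y2 := p(true, 3); substituting into the one remaining equation that mentions y2 gives: g(g(p(true, 3), 5), true) ≐ g(x, true).
Bind s := x; no other remaining equation mentions s.
Decompose g/2: g(p(true, 3), 5) ≐ x,  true ≐ true.
Bind x := g(p(true, 3), 5); no other remaining equation mentions x. Substituting into the earlier binding gives s := g(p(true, 3), 5).
Delete trivial equation true ≐ true.
MGU = { y2 -> p(true, 3), s -> g(p(true, 3), 5), x -> g(p(true, 3), 5) }, so x -> g(p(true, 3), 5).

g(p(true, 3), 5)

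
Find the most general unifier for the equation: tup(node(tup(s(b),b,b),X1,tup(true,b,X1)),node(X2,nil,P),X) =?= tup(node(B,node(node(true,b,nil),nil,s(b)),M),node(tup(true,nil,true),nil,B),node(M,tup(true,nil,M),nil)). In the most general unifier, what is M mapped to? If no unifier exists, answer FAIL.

Decompose tup/3: node(tup(s(b),b,b),X1,tup(true,b,X1)) =?= node(B,node(node(true,b,nil),nil,s(b)),M),  node(X2,nil,P) =?= node(tup(true,nil,true),nil,B),  X =?= node(M,tup(true,nil,M),nil).
Decompose node/3: tup(s(b),b,b) =?= B,  X1 =?= node(node(true,b,nil),nil,s(b)),  tup(true,b,X1) =?= M.
Bind B := tup(s(b),b,b); substituting into the one remaining equation that mentions B gives: node(X2,nil,P) =?= node(tup(true,nil,true),nil,tup(s(b),b,b)).
Bind X1 := node(node(true,b,nil),nil,s(b)); substituting into the one remaining equation that mentions X1 gives: tup(true,b,node(node(true,b,nil),nil,s(b))) =?= M.
Bind M := tup(true,b,node(node(true,b,nil),nil,s(b))); substituting into the one remaining equation that mentions M gives: X =?= node(tup(true,b,node(node(true,b,nil),nil,s(b))),tup(true,nil,tup(true,b,node(node(true,b,nil),nil,s(b)))),nil).
Decompose node/3: X2 =?= tup(true,nil,true),  nil =?= nil,  P =?= tup(s(b),b,b).
Bind X2 := tup(true,nil,true); no other remaining equation mentions X2.
Delete trivial equation nil =?= nil.
Bind P := tup(s(b),b,b); no other remaining equation mentions P.
Bind X := node(tup(true,b,node(node(true,b,nil),nil,s(b))),tup(true,nil,tup(true,b,node(node(true,b,nil),nil,s(b)))),nil).
MGU = { B ↦ tup(s(b),b,b), X1 ↦ node(node(true,b,nil),nil,s(b)), M ↦ tup(true,b,node(node(true,b,nil),nil,s(b))), X2 ↦ tup(true,nil,true), P ↦ tup(s(b),b,b), X ↦ node(tup(true,b,node(node(true,b,nil),nil,s(b))),tup(true,nil,tup(true,b,node(node(true,b,nil),nil,s(b)))),nil) }, so M ↦ tup(true,b,node(node(true,b,nil),nil,s(b))).

tup(true,b,node(node(true,b,nil),nil,s(b)))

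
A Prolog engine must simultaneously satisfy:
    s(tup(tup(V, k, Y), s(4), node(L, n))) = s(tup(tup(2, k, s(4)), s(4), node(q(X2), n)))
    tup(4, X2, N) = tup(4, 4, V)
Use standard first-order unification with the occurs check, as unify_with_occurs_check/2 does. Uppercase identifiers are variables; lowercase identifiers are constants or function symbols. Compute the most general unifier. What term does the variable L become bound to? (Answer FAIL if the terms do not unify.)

q(4)

Decompose s/1: tup(tup(V, k, Y), s(4), node(L, n)) = tup(tup(2, k, s(4)), s(4), node(q(X2), n)).
Decompose tup/3: tup(V, k, Y) = tup(2, k, s(4)),  s(4) = s(4),  node(L, n) = node(q(X2), n).
Decompose tup/3: V = 2,  k = k,  Y = s(4).
Bind V := 2; substituting into the one remaining equation that mentions V gives: tup(4, X2, N) = tup(4, 4, 2).
Delete trivial equation k = k.
Bind Y := s(4); no other remaining equation mentions Y.
Delete trivial equation s(4) = s(4).
Decompose node/2: L = q(X2),  n = n.
Bind L := q(X2); no other remaining equation mentions L.
Delete trivial equation n = n.
Decompose tup/3: 4 = 4,  X2 = 4,  N = 2.
Delete trivial equation 4 = 4.
Bind X2 := 4; no other remaining equation mentions X2. Substituting into the earlier binding gives L := q(4).
Bind N := 2.
MGU = { V = 2, Y = s(4), L = q(4), X2 = 4, N = 2 }, so L = q(4).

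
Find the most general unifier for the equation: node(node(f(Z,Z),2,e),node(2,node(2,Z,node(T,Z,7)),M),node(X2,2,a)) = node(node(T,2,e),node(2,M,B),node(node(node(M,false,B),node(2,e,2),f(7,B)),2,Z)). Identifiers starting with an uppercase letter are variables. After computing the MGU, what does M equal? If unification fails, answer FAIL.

Decompose node/3: node(f(Z,Z),2,e) = node(T,2,e),  node(2,node(2,Z,node(T,Z,7)),M) = node(2,M,B),  node(X2,2,a) = node(node(node(M,false,B),node(2,e,2),f(7,B)),2,Z).
Decompose node/3: f(Z,Z) = T,  2 = 2,  e = e.
Bind T := f(Z,Z); substituting into the one remaining equation that mentions T gives: node(2,node(2,Z,node(f(Z,Z),Z,7)),M) = node(2,M,B).
Delete trivial equation 2 = 2.
Delete trivial equation e = e.
Decompose node/3: 2 = 2,  node(2,Z,node(f(Z,Z),Z,7)) = M,  M = B.
Delete trivial equation 2 = 2.
Bind M := node(2,Z,node(f(Z,Z),Z,7)); substituting into the remaining equations gives: node(2,Z,node(f(Z,Z),Z,7)) = B,  node(X2,2,a) = node(node(node(node(2,Z,node(f(Z,Z),Z,7)),false,B),node(2,e,2),f(7,B)),2,Z).
Bind B := node(2,Z,node(f(Z,Z),Z,7)); substituting into the remaining equation gives: node(X2,2,a) = node(node(node(node(2,Z,node(f(Z,Z),Z,7)),false,node(2,Z,node(f(Z,Z),Z,7))),node(2,e,2),f(7,node(2,Z,node(f(Z,Z),Z,7)))),2,Z).
Decompose node/3: X2 = node(node(node(2,Z,node(f(Z,Z),Z,7)),false,node(2,Z,node(f(Z,Z),Z,7))),node(2,e,2),f(7,node(2,Z,node(f(Z,Z),Z,7)))),  2 = 2,  a = Z.
Bind X2 := node(node(node(2,Z,node(f(Z,Z),Z,7)),false,node(2,Z,node(f(Z,Z),Z,7))),node(2,e,2),f(7,node(2,Z,node(f(Z,Z),Z,7)))); no other remaining equation mentions X2.
Delete trivial equation 2 = 2.
Bind Z := a. Substituting into the earlier bindings gives T := f(a,a), M := node(2,a,node(f(a,a),a,7)), B := node(2,a,node(f(a,a),a,7)), X2 := node(node(node(2,a,node(f(a,a),a,7)),false,node(2,a,node(f(a,a),a,7))),node(2,e,2),f(7,node(2,a,node(f(a,a),a,7)))).
MGU = { T -> f(a,a), M -> node(2,a,node(f(a,a),a,7)), B -> node(2,a,node(f(a,a),a,7)), X2 -> node(node(node(2,a,node(f(a,a),a,7)),false,node(2,a,node(f(a,a),a,7))),node(2,e,2),f(7,node(2,a,node(f(a,a),a,7)))), Z -> a }, so M -> node(2,a,node(f(a,a),a,7)).

node(2,a,node(f(a,a),a,7))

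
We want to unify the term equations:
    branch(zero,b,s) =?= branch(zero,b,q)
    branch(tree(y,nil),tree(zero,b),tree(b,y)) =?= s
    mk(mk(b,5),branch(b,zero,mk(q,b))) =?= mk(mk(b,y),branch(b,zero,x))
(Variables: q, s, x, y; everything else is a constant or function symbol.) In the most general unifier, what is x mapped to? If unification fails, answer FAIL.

Decompose branch/3: zero =?= zero,  b =?= b,  s =?= q.
Delete trivial equation zero =?= zero.
Delete trivial equation b =?= b.
Bind s := q; substituting into the one remaining equation that mentions s gives: branch(tree(y,nil),tree(zero,b),tree(b,y)) =?= q.
Bind q := branch(tree(y,nil),tree(zero,b),tree(b,y)); substituting into the remaining equation gives: mk(mk(b,5),branch(b,zero,mk(branch(tree(y,nil),tree(zero,b),tree(b,y)),b))) =?= mk(mk(b,y),branch(b,zero,x)). Substituting into the earlier binding gives s := branch(tree(y,nil),tree(zero,b),tree(b,y)).
Decompose mk/2: mk(b,5) =?= mk(b,y),  branch(b,zero,mk(branch(tree(y,nil),tree(zero,b),tree(b,y)),b)) =?= branch(b,zero,x).
Decompose mk/2: b =?= b,  5 =?= y.
Delete trivial equation b =?= b.
Bind y := 5; substituting into the remaining equation gives: branch(b,zero,mk(branch(tree(5,nil),tree(zero,b),tree(b,5)),b)) =?= branch(b,zero,x). Substituting into the earlier bindings gives s := branch(tree(5,nil),tree(zero,b),tree(b,5)), q := branch(tree(5,nil),tree(zero,b),tree(b,5)).
Decompose branch/3: b =?= b,  zero =?= zero,  mk(branch(tree(5,nil),tree(zero,b),tree(b,5)),b) =?= x.
Delete trivial equation b =?= b.
Delete trivial equation zero =?= zero.
Bind x := mk(branch(tree(5,nil),tree(zero,b),tree(b,5)),b).
MGU = { s -> branch(tree(5,nil),tree(zero,b),tree(b,5)), q -> branch(tree(5,nil),tree(zero,b),tree(b,5)), y -> 5, x -> mk(branch(tree(5,nil),tree(zero,b),tree(b,5)),b) }, so x -> mk(branch(tree(5,nil),tree(zero,b),tree(b,5)),b).

mk(branch(tree(5,nil),tree(zero,b),tree(b,5)),b)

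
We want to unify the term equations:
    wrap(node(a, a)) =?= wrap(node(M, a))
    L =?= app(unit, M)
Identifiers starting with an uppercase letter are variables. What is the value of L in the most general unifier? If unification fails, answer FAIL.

Decompose wrap/1: node(a, a) =?= node(M, a).
Decompose node/2: a =?= M,  a =?= a.
Bind M := a; substituting into the one remaining equation that mentions M gives: L =?= app(unit, a).
Delete trivial equation a =?= a.
Bind L := app(unit, a).
MGU = { M -> a, L -> app(unit, a) }, so L -> app(unit, a).

app(unit, a)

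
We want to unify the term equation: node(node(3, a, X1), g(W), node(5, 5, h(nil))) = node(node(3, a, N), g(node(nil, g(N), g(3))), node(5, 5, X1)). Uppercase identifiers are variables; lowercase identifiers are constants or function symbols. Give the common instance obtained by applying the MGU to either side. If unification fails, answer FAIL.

node(node(3, a, h(nil)), g(node(nil, g(h(nil)), g(3))), node(5, 5, h(nil)))

Decompose node/3: node(3, a, X1) = node(3, a, N),  g(W) = g(node(nil, g(N), g(3))),  node(5, 5, h(nil)) = node(5, 5, X1).
Decompose node/3: 3 = 3,  a = a,  X1 = N.
Delete trivial equation 3 = 3.
Delete trivial equation a = a.
Bind X1 := N; substituting into the one remaining equation that mentions X1 gives: node(5, 5, h(nil)) = node(5, 5, N).
Decompose g/1: W = node(nil, g(N), g(3)).
Bind W := node(nil, g(N), g(3)); no other remaining equation mentions W.
Decompose node/3: 5 = 5,  5 = 5,  h(nil) = N.
Delete trivial equation 5 = 5.
Delete trivial equation 5 = 5.
Bind N := h(nil). Substituting into the earlier bindings gives X1 := h(nil), W := node(nil, g(h(nil)), g(3)).
Applying the MGU to either side gives node(node(3, a, h(nil)), g(node(nil, g(h(nil)), g(3))), node(5, 5, h(nil))).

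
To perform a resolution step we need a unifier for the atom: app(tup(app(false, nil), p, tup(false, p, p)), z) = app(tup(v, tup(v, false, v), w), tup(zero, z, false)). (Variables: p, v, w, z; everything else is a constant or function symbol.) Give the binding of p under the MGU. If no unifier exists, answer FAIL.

Decompose app/2: tup(app(false, nil), p, tup(false, p, p)) = tup(v, tup(v, false, v), w),  z = tup(zero, z, false).
Decompose tup/3: app(false, nil) = v,  p = tup(v, false, v),  tup(false, p, p) = w.
Bind v := app(false, nil); substituting into the one remaining equation that mentions v gives: p = tup(app(false, nil), false, app(false, nil)).
Bind p := tup(app(false, nil), false, app(false, nil)); substituting into the one remaining equation that mentions p gives: tup(false, tup(app(false, nil), false, app(false, nil)), tup(app(false, nil), false, app(false, nil))) = w.
Bind w := tup(false, tup(app(false, nil), false, app(false, nil)), tup(app(false, nil), false, app(false, nil))); no other remaining equation mentions w.
Occurs check fails: z occurs in tup(zero, z, false); the equation z = tup(zero, z, false) has no finite solution.

FAIL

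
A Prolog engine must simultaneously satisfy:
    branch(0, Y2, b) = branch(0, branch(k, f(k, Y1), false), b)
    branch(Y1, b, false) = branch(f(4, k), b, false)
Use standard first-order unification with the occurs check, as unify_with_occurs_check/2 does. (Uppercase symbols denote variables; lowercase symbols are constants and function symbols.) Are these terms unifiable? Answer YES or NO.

YES

Decompose branch/3: 0 = 0,  Y2 = branch(k, f(k, Y1), false),  b = b.
Delete trivial equation 0 = 0.
Bind Y2 := branch(k, f(k, Y1), false); no other remaining equation mentions Y2.
Delete trivial equation b = b.
Decompose branch/3: Y1 = f(4, k),  b = b,  false = false.
Bind Y1 := f(4, k); no other remaining equation mentions Y1. Substituting into the earlier binding gives Y2 := branch(k, f(k, f(4, k)), false).
Delete trivial equation b = b.
Delete trivial equation false = false.
No equations remain and no clash or occurs-check failure arose, so a unifier exists.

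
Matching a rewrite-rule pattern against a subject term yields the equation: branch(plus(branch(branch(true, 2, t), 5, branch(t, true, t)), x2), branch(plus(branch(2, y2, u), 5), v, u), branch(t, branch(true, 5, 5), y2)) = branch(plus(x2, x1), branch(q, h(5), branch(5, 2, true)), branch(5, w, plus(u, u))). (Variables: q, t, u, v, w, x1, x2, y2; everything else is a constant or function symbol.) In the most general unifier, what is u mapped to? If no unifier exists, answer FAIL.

Decompose branch/3: plus(branch(branch(true, 2, t), 5, branch(t, true, t)), x2) = plus(x2, x1),  branch(plus(branch(2, y2, u), 5), v, u) = branch(q, h(5), branch(5, 2, true)),  branch(t, branch(true, 5, 5), y2) = branch(5, w, plus(u, u)).
Decompose plus/2: branch(branch(true, 2, t), 5, branch(t, true, t)) = x2,  x2 = x1.
Bind x2 := branch(branch(true, 2, t), 5, branch(t, true, t)); substituting into the one remaining equation that mentions x2 gives: branch(branch(true, 2, t), 5, branch(t, true, t)) = x1.
Bind x1 := branch(branch(true, 2, t), 5, branch(t, true, t)); no other remaining equation mentions x1.
Decompose branch/3: plus(branch(2, y2, u), 5) = q,  v = h(5),  u = branch(5, 2, true).
Bind q := plus(branch(2, y2, u), 5); no other remaining equation mentions q.
Bind v := h(5); no other remaining equation mentions v.
Bind u := branch(5, 2, true); substituting into the remaining equation gives: branch(t, branch(true, 5, 5), y2) = branch(5, w, plus(branch(5, 2, true), branch(5, 2, true))). Substituting into the earlier binding gives q := plus(branch(2, y2, branch(5, 2, true)), 5).
Decompose branch/3: t = 5,  branch(true, 5, 5) = w,  y2 = plus(branch(5, 2, true), branch(5, 2, true)).
Bind t := 5; no other remaining equation mentions t. Substituting into the earlier bindings gives x2 := branch(branch(true, 2, 5), 5, branch(5, true, 5)), x1 := branch(branch(true, 2, 5), 5, branch(5, true, 5)).
Bind w := branch(true, 5, 5); no other remaining equation mentions w.
Bind y2 := plus(branch(5, 2, true), branch(5, 2, true)). Substituting into the earlier binding gives q := plus(branch(2, plus(branch(5, 2, true), branch(5, 2, true)), branch(5, 2, true)), 5).
MGU = { x2 -> branch(branch(true, 2, 5), 5, branch(5, true, 5)), x1 -> branch(branch(true, 2, 5), 5, branch(5, true, 5)), q -> plus(branch(2, plus(branch(5, 2, true), branch(5, 2, true)), branch(5, 2, true)), 5), v -> h(5), u -> branch(5, 2, true), t -> 5, w -> branch(true, 5, 5), y2 -> plus(branch(5, 2, true), branch(5, 2, true)) }, so u -> branch(5, 2, true).

branch(5, 2, true)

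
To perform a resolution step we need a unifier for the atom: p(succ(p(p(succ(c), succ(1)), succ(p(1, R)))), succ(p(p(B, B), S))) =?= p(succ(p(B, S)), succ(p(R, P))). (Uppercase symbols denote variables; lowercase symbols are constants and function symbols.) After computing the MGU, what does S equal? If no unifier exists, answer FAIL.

Decompose p/2: succ(p(p(succ(c), succ(1)), succ(p(1, R)))) =?= succ(p(B, S)),  succ(p(p(B, B), S)) =?= succ(p(R, P)).
Decompose succ/1: p(p(succ(c), succ(1)), succ(p(1, R))) =?= p(B, S).
Decompose p/2: p(succ(c), succ(1)) =?= B,  succ(p(1, R)) =?= S.
Bind B := p(succ(c), succ(1)); substituting into the one remaining equation that mentions B gives: succ(p(p(p(succ(c), succ(1)), p(succ(c), succ(1))), S)) =?= succ(p(R, P)).
Bind S := succ(p(1, R)); substituting into the remaining equation gives: succ(p(p(p(succ(c), succ(1)), p(succ(c), succ(1))), succ(p(1, R)))) =?= succ(p(R, P)).
Decompose succ/1: p(p(p(succ(c), succ(1)), p(succ(c), succ(1))), succ(p(1, R))) =?= p(R, P).
Decompose p/2: p(p(succ(c), succ(1)), p(succ(c), succ(1))) =?= R,  succ(p(1, R)) =?= P.
Bind R := p(p(succ(c), succ(1)), p(succ(c), succ(1))); substituting into the remaining equation gives: succ(p(1, p(p(succ(c), succ(1)), p(succ(c), succ(1))))) =?= P. Substituting into the earlier binding gives S := succ(p(1, p(p(succ(c), succ(1)), p(succ(c), succ(1))))).
Bind P := succ(p(1, p(p(succ(c), succ(1)), p(succ(c), succ(1))))).
MGU = { B ↦ p(succ(c), succ(1)), S ↦ succ(p(1, p(p(succ(c), succ(1)), p(succ(c), succ(1))))), R ↦ p(p(succ(c), succ(1)), p(succ(c), succ(1))), P ↦ succ(p(1, p(p(succ(c), succ(1)), p(succ(c), succ(1))))) }, so S ↦ succ(p(1, p(p(succ(c), succ(1)), p(succ(c), succ(1))))).

succ(p(1, p(p(succ(c), succ(1)), p(succ(c), succ(1)))))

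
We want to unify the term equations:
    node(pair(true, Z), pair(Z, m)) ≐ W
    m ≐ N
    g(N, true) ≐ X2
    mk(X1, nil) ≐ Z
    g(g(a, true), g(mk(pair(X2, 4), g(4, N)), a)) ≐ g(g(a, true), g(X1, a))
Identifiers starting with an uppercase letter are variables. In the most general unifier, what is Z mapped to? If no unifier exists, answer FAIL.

Bind W := node(pair(true, Z), pair(Z, m)); no other remaining equation mentions W.
Bind N := m; substituting into the 2 remaining equations that mention N gives: g(m, true) ≐ X2,  g(g(a, true), g(mk(pair(X2, 4), g(4, m)), a)) ≐ g(g(a, true), g(X1, a)).
Bind X2 := g(m, true); substituting into the one remaining equation that mentions X2 gives: g(g(a, true), g(mk(pair(g(m, true), 4), g(4, m)), a)) ≐ g(g(a, true), g(X1, a)).
Bind Z := mk(X1, nil); no other remaining equation mentions Z. Substituting into the earlier binding gives W := node(pair(true, mk(X1, nil)), pair(mk(X1, nil), m)).
Decompose g/2: g(a, true) ≐ g(a, true),  g(mk(pair(g(m, true), 4), g(4, m)), a) ≐ g(X1, a).
Delete trivial equation g(a, true) ≐ g(a, true).
Decompose g/2: mk(pair(g(m, true), 4), g(4, m)) ≐ X1,  a ≐ a.
Bind X1 := mk(pair(g(m, true), 4), g(4, m)); no other remaining equation mentions X1. Substituting into the earlier bindings gives W := node(pair(true, mk(mk(pair(g(m, true), 4), g(4, m)), nil)), pair(mk(mk(pair(g(m, true), 4), g(4, m)), nil), m)), Z := mk(mk(pair(g(m, true), 4), g(4, m)), nil).
Delete trivial equation a ≐ a.
MGU = { W -> node(pair(true, mk(mk(pair(g(m, true), 4), g(4, m)), nil)), pair(mk(mk(pair(g(m, true), 4), g(4, m)), nil), m)), N -> m, X2 -> g(m, true), Z -> mk(mk(pair(g(m, true), 4), g(4, m)), nil), X1 -> mk(pair(g(m, true), 4), g(4, m)) }, so Z -> mk(mk(pair(g(m, true), 4), g(4, m)), nil).

mk(mk(pair(g(m, true), 4), g(4, m)), nil)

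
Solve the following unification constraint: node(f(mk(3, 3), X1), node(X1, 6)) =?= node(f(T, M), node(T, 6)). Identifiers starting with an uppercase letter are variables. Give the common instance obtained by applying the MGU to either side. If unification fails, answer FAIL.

Decompose node/2: f(mk(3, 3), X1) =?= f(T, M),  node(X1, 6) =?= node(T, 6).
Decompose f/2: mk(3, 3) =?= T,  X1 =?= M.
Bind T := mk(3, 3); substituting into the one remaining equation that mentions T gives: node(X1, 6) =?= node(mk(3, 3), 6).
Bind X1 := M; substituting into the remaining equation gives: node(M, 6) =?= node(mk(3, 3), 6).
Decompose node/2: M =?= mk(3, 3),  6 =?= 6.
Bind M := mk(3, 3); no other remaining equation mentions M. Substituting into the earlier binding gives X1 := mk(3, 3).
Delete trivial equation 6 =?= 6.
Applying the MGU to either side gives node(f(mk(3, 3), mk(3, 3)), node(mk(3, 3), 6)).

node(f(mk(3, 3), mk(3, 3)), node(mk(3, 3), 6))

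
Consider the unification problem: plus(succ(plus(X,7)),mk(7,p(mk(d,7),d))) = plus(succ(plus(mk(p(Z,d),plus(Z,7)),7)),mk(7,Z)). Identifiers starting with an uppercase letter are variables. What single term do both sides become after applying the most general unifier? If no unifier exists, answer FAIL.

plus(succ(plus(mk(p(p(mk(d,7),d),d),plus(p(mk(d,7),d),7)),7)),mk(7,p(mk(d,7),d)))

Decompose plus/2: succ(plus(X,7)) = succ(plus(mk(p(Z,d),plus(Z,7)),7)),  mk(7,p(mk(d,7),d)) = mk(7,Z).
Decompose succ/1: plus(X,7) = plus(mk(p(Z,d),plus(Z,7)),7).
Decompose plus/2: X = mk(p(Z,d),plus(Z,7)),  7 = 7.
Bind X := mk(p(Z,d),plus(Z,7)); no other remaining equation mentions X.
Delete trivial equation 7 = 7.
Decompose mk/2: 7 = 7,  p(mk(d,7),d) = Z.
Delete trivial equation 7 = 7.
Bind Z := p(mk(d,7),d). Substituting into the earlier binding gives X := mk(p(p(mk(d,7),d),d),plus(p(mk(d,7),d),7)).
Applying the MGU to either side gives plus(succ(plus(mk(p(p(mk(d,7),d),d),plus(p(mk(d,7),d),7)),7)),mk(7,p(mk(d,7),d))).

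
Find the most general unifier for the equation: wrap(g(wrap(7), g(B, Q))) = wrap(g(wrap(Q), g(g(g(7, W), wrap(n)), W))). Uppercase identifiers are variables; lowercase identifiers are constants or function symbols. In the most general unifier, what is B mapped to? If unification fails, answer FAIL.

Decompose wrap/1: g(wrap(7), g(B, Q)) = g(wrap(Q), g(g(g(7, W), wrap(n)), W)).
Decompose g/2: wrap(7) = wrap(Q),  g(B, Q) = g(g(g(7, W), wrap(n)), W).
Decompose wrap/1: 7 = Q.
Bind Q := 7; substituting into the remaining equation gives: g(B, 7) = g(g(g(7, W), wrap(n)), W).
Decompose g/2: B = g(g(7, W), wrap(n)),  7 = W.
Bind B := g(g(7, W), wrap(n)); no other remaining equation mentions B.
Bind W := 7. Substituting into the earlier binding gives B := g(g(7, 7), wrap(n)).
MGU = { Q := 7, B := g(g(7, 7), wrap(n)), W := 7 }, so B := g(g(7, 7), wrap(n)).

g(g(7, 7), wrap(n))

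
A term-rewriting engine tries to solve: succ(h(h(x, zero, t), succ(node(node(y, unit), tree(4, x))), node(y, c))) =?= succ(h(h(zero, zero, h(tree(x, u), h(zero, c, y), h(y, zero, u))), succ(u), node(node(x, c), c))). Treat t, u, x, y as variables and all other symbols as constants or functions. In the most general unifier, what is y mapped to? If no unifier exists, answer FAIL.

Decompose succ/1: h(h(x, zero, t), succ(node(node(y, unit), tree(4, x))), node(y, c)) =?= h(h(zero, zero, h(tree(x, u), h(zero, c, y), h(y, zero, u))), succ(u), node(node(x, c), c)).
Decompose h/3: h(x, zero, t) =?= h(zero, zero, h(tree(x, u), h(zero, c, y), h(y, zero, u))),  succ(node(node(y, unit), tree(4, x))) =?= succ(u),  node(y, c) =?= node(node(x, c), c).
Decompose h/3: x =?= zero,  zero =?= zero,  t =?= h(tree(x, u), h(zero, c, y), h(y, zero, u)).
Bind x := zero; substituting into the 3 remaining equations that mention x gives: t =?= h(tree(zero, u), h(zero, c, y), h(y, zero, u)),  succ(node(node(y, unit), tree(4, zero))) =?= succ(u),  node(y, c) =?= node(node(zero, c), c).
Delete trivial equation zero =?= zero.
Bind t := h(tree(zero, u), h(zero, c, y), h(y, zero, u)); no other remaining equation mentions t.
Decompose succ/1: node(node(y, unit), tree(4, zero)) =?= u.
Bind u := node(node(y, unit), tree(4, zero)); no other remaining equation mentions u. Substituting into the earlier binding gives t := h(tree(zero, node(node(y, unit), tree(4, zero))), h(zero, c, y), h(y, zero, node(node(y, unit), tree(4, zero)))).
Decompose node/2: y =?= node(zero, c),  c =?= c.
Bind y := node(zero, c); no other remaining equation mentions y. Substituting into the earlier bindings gives t := h(tree(zero, node(node(node(zero, c), unit), tree(4, zero))), h(zero, c, node(zero, c)), h(node(zero, c), zero, node(node(node(zero, c), unit), tree(4, zero)))), u := node(node(node(zero, c), unit), tree(4, zero)).
Delete trivial equation c =?= c.
MGU = { x ↦ zero, t ↦ h(tree(zero, node(node(node(zero, c), unit), tree(4, zero))), h(zero, c, node(zero, c)), h(node(zero, c), zero, node(node(node(zero, c), unit), tree(4, zero)))), u ↦ node(node(node(zero, c), unit), tree(4, zero)), y ↦ node(zero, c) }, so y ↦ node(zero, c).

node(zero, c)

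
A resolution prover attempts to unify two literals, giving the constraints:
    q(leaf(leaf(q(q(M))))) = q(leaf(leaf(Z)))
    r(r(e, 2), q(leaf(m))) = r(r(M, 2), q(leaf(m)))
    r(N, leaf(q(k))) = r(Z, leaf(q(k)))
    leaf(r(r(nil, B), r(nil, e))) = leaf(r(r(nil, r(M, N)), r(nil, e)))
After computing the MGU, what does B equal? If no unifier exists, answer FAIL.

Decompose q/1: leaf(leaf(q(q(M)))) = leaf(leaf(Z)).
Decompose leaf/1: leaf(q(q(M))) = leaf(Z).
Decompose leaf/1: q(q(M)) = Z.
Bind Z := q(q(M)); substituting into the one remaining equation that mentions Z gives: r(N, leaf(q(k))) = r(q(q(M)), leaf(q(k))).
Decompose r/2: r(e, 2) = r(M, 2),  q(leaf(m)) = q(leaf(m)).
Decompose r/2: e = M,  2 = 2.
Bind M := e; substituting into the 2 remaining equations that mention M gives: r(N, leaf(q(k))) = r(q(q(e)), leaf(q(k))),  leaf(r(r(nil, B), r(nil, e))) = leaf(r(r(nil, r(e, N)), r(nil, e))). Substituting into the earlier binding gives Z := q(q(e)).
Delete trivial equation 2 = 2.
Delete trivial equation q(leaf(m)) = q(leaf(m)).
Decompose r/2: N = q(q(e)),  leaf(q(k)) = leaf(q(k)).
Bind N := q(q(e)); substituting into the one remaining equation that mentions N gives: leaf(r(r(nil, B), r(nil, e))) = leaf(r(r(nil, r(e, q(q(e)))), r(nil, e))).
Delete trivial equation leaf(q(k)) = leaf(q(k)).
Decompose leaf/1: r(r(nil, B), r(nil, e)) = r(r(nil, r(e, q(q(e)))), r(nil, e)).
Decompose r/2: r(nil, B) = r(nil, r(e, q(q(e)))),  r(nil, e) = r(nil, e).
Decompose r/2: nil = nil,  B = r(e, q(q(e))).
Delete trivial equation nil = nil.
Bind B := r(e, q(q(e))); no other remaining equation mentions B.
Delete trivial equation r(nil, e) = r(nil, e).
MGU = { Z -> q(q(e)), M -> e, N -> q(q(e)), B -> r(e, q(q(e))) }, so B -> r(e, q(q(e))).

r(e, q(q(e)))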